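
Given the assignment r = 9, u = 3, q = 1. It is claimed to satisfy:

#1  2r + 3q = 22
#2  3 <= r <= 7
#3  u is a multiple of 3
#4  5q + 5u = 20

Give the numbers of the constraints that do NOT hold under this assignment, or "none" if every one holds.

Violated: 1 and 2.

#1 2r + 3q = 2(9) + 3(1) = 21, not 22 — violated.
#2 r = 9 is outside [3, 7] — violated.
#3 3 / 3 = 1, so 3 divides 3 — OK.
#4 5q + 5u = 5(1) + 5(3) = 20 — OK.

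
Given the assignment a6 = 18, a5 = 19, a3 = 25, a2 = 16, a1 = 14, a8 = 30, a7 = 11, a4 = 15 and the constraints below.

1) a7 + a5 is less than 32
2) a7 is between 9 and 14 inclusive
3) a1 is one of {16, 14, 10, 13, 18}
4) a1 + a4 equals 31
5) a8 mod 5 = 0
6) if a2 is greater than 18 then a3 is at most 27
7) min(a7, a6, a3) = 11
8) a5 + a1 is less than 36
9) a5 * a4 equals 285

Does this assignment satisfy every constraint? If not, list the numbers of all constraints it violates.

1) a7 + a5 = 11 + 19 = 30; 30 < 32  ✔
2) a7 = 11 lies in [9, 14]  ✔
3) a1 = 14 is in {16, 14, 10, 13, 18}  ✔
4) a1 + a4 = 14 + 15 = 29, not 31  ✘
5) 30 mod 5 = 0  ✔
6) a2 = 16, not > 18; antecedent false, conditional vacuously true  ✔
7) min(11, 18, 25) = 11  ✔
8) a5 + a1 = 19 + 14 = 33; 33 < 36  ✔
9) a5 * a4 = 19 * 15 = 285  ✔

Constraint 4 does not hold.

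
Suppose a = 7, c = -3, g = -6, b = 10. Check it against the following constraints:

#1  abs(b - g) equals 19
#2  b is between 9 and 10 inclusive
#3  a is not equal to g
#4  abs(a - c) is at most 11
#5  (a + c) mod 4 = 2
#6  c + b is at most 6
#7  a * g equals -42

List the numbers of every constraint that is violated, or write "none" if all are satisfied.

#1 abs(10 - (-6)) = 16, not 19 — violated.
#2 b = 10 lies in [9, 10] — satisfied.
#3 a = 7, g = -6; distinct — satisfied.
#4 abs(7 - (-3)) = 10; 10 ≤ 11 — satisfied.
#5 a + c = 4; 4 mod 4 = 0, not 2 — violated.
#6 c + b = -3 + 10 = 7; 7 > 6, bound 6 not met — violated.
#7 a * g = 7 * (-6) = -42 — satisfied.

Constraints 1, 5, 6 are violated.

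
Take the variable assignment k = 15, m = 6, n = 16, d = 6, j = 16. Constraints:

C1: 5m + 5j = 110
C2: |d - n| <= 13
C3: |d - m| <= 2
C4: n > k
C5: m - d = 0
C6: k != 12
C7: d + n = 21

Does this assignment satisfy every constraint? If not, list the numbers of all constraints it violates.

No — constraint 7 is not satisfied.

C1: 5m + 5j = 5(6) + 5(16) = 110  ✓
C2: |6 - 16| = 10; 10 ≤ 13  ✓
C3: |6 - 6| = 0; 0 ≤ 2  ✓
C4: n = 16, k = 15; 16 > 15  ✓
C5: m - d = 6 - 6 = 0  ✓
C6: k = 15, and 15 ≠ 12  ✓
C7: d + n = 6 + 16 = 22, not 21  ✗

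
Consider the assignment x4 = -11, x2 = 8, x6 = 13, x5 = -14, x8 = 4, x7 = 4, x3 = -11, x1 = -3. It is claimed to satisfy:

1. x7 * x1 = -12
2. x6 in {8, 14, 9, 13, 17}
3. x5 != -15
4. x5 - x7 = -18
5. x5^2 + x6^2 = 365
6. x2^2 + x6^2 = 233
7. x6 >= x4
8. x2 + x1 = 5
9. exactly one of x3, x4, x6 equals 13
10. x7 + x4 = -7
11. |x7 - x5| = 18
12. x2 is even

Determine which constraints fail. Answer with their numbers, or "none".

None — every constraint holds.

1. x7 * x1 = 4 * (-3) = -12 — holds.
2. x6 = 13 is in {8, 14, 9, 13, 17} — holds.
3. x5 = -14, and -14 ≠ -15 — holds.
4. x5 - x7 = -14 - 4 = -18 — holds.
5. x5^2 + x6^2 = (-14)^2 + 13^2 = 196 + 169 = 365 — holds.
6. x2^2 + x6^2 = 8^2 + 13^2 = 64 + 169 = 233 — holds.
7. x6 = 13, x4 = -11; 13 ≥ -11 — holds.
8. x2 + x1 = 8 + (-3) = 5 — holds.
9. x3=-11, x4=-11, x6=13; 1 of them equals 13 — holds.
10. x7 + x4 = 4 + (-11) = -7 — holds.
11. |4 - (-14)| = 18 — holds.
12. x2 = 8 is even — holds.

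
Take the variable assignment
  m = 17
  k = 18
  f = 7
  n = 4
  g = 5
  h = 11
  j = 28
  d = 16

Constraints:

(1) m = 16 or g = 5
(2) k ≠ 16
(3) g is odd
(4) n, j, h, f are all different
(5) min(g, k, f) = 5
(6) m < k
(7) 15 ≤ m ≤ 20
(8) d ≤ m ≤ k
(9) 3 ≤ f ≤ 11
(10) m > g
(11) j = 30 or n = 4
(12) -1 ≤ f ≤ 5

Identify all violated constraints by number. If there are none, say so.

No — constraint 12 is not satisfied.

(1) m = 17 ≠ 16, but g = 5 = 5 (second disjunct) — holds.
(2) k = 18, and 18 ≠ 16 — holds.
(3) g = 5 is odd — holds.
(4) values 4, 28, 11, 7 are pairwise distinct — holds.
(5) min(5, 18, 7) = 5 — holds.
(6) m = 17, k = 18; 17 < 18 — holds.
(7) m = 17 lies in [15, 20] — holds.
(8) values 16 ≤ 17 ≤ 18 — holds.
(9) f = 7 lies in [3, 11] — holds.
(10) m = 17, g = 5; 17 > 5 — holds.
(11) j = 28 ≠ 30, but n = 4 = 4 (second disjunct) — holds.
(12) f = 7 is outside [-1, 5] — fails.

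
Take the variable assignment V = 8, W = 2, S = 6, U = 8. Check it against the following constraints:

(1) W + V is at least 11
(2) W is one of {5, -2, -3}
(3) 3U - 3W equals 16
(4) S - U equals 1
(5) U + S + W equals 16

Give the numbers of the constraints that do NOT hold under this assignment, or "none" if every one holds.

Constraints 1, 2, 3, 4 are violated.

(1) W + V = 2 + 8 = 10; 10 < 11, bound 11 not met  fails
(2) W = 2 is not in {5, -2, -3}  fails
(3) 3U - 3W = 3(8) - 3(2) = 18, not 16  fails
(4) S - U = 6 - 8 = -2, not 1  fails
(5) U + S + W = 8 + 6 + 2 = 16  holds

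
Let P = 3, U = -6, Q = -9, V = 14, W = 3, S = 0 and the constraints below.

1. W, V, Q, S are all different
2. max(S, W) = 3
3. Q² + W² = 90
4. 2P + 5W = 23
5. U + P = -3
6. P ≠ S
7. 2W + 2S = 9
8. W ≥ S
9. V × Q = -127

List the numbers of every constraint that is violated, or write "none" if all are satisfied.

1. values 3, 14, -9, 0 are pairwise distinct  ✔
2. max(0, 3) = 3  ✔
3. Q² + W² = (-9)² + 3² = 81 + 9 = 90  ✔
4. 2P + 5W = 2(3) + 5(3) = 21, not 23  ✘
5. U + P = -6 + 3 = -3  ✔
6. P = 3, S = 0; distinct  ✔
7. 2W + 2S = 2(3) + 2(0) = 6, not 9  ✘
8. W = 3, S = 0; 3 ≥ 0  ✔
9. V × Q = 14 × (-9) = -126, not -127  ✘

Constraints 4, 7, and 9 do not hold.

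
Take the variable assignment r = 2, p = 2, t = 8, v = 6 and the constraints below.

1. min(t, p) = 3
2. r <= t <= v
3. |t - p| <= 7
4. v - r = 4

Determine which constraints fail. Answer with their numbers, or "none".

1. min(8, 2) = 2, not 3  FAIL
2. values 2, 8, 6; t = 8 is not <= v = 6  FAIL
3. |8 - 2| = 6; 6 ≤ 7  OK
4. v - r = 6 - 2 = 4  OK

Violated: 1, 2.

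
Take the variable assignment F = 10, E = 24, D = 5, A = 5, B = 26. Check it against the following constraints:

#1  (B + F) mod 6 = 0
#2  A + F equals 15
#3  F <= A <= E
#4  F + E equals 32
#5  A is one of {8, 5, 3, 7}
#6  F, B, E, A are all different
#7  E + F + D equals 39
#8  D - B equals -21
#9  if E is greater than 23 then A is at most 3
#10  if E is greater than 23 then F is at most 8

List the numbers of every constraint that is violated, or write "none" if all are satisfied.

#1 B + F = 36; 36 mod 6 = 0  OK
#2 A + F = 5 + 10 = 15  OK
#3 values 10, 5, 24; F = 10 is not <= A = 5  FAIL
#4 F + E = 10 + 24 = 34, not 32  FAIL
#5 A = 5 is in {8, 5, 3, 7}  OK
#6 values 10, 26, 24, 5 are pairwise distinct  OK
#7 E + F + D = 24 + 10 + 5 = 39  OK
#8 D - B = 5 - 26 = -21  OK
#9 E = 24 > 23, so we need A ≤ 3; but A = 5 > 3  FAIL
#10 E = 24 > 23, so we need F ≤ 8; but F = 10 > 8  FAIL

Constraints 3, 4, 9, 10 do not hold.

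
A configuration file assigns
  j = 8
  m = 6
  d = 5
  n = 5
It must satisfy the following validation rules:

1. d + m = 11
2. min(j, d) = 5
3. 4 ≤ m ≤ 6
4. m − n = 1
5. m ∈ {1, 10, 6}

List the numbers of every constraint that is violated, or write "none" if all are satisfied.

None — every constraint holds.

1. d + m = 5 + 6 = 11  OK
2. min(8, 5) = 5  OK
3. m = 6 lies in [4, 6]  OK
4. m − n = 6 − 5 = 1  OK
5. m = 6 is in {1, 10, 6}  OK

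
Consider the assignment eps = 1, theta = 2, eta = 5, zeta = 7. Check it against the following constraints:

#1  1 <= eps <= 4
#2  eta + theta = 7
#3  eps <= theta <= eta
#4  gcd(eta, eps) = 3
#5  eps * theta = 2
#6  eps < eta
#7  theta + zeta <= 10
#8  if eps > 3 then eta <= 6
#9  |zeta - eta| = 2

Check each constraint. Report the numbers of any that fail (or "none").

Violated: 4.

#1 eps = 1 lies in [1, 4] — OK.
#2 eta + theta = 5 + 2 = 7 — OK.
#3 values 1 <= 2 <= 5 — OK.
#4 gcd(5, 1) = 1, not 3 — violated.
#5 eps * theta = 1 * 2 = 2 — OK.
#6 eps = 1, eta = 5; 1 < 5 — OK.
#7 theta + zeta = 2 + 7 = 9; 9 ≤ 10 — OK.
#8 eps = 1, not > 3; antecedent false, conditional vacuously true — OK.
#9 |7 - 5| = 2 — OK.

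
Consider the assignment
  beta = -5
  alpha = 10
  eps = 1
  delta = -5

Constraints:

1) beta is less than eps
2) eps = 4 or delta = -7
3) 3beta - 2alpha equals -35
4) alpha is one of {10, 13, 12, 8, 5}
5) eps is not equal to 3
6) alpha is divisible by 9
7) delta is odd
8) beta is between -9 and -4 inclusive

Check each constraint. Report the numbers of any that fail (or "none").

1) beta = -5, eps = 1; -5 < 1  holds
2) eps = 1 ≠ 4 and delta = -5 ≠ -7; both disjuncts false  fails
3) 3beta - 2alpha = 3(-5) - 2(10) = -35  holds
4) alpha = 10 is in {10, 13, 12, 8, 5}  holds
5) eps = 1, and 1 ≠ 3  holds
6) 10 = 9*1 + 1, so 9 does not divide 10  fails
7) delta = -5 is odd  holds
8) beta = -5 lies in [-9, -4]  holds

Violated: 2 and 6.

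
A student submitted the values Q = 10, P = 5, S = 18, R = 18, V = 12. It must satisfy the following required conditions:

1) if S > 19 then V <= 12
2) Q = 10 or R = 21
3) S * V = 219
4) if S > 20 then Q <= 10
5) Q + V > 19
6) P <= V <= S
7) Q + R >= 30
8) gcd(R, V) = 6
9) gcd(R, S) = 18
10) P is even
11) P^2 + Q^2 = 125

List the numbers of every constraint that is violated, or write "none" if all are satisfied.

1) S = 18, not > 19; antecedent false, conditional vacuously true — satisfied.
2) Q = 10 = 10 (first disjunct) — satisfied.
3) S * V = 18 * 12 = 216, not 219 — violated.
4) S = 18, not > 20; antecedent false, conditional vacuously true — satisfied.
5) Q + V = 10 + 12 = 22; 22 > 19 — satisfied.
6) values 5 <= 12 <= 18 — satisfied.
7) Q + R = 10 + 18 = 28; 28 < 30, bound 30 not met — violated.
8) gcd(18, 12) = 6 — satisfied.
9) gcd(18, 18) = 18 — satisfied.
10) P = 5 is odd — violated.
11) P^2 + Q^2 = 5^2 + 10^2 = 25 + 100 = 125 — satisfied.

Violated: 3, 7, 10.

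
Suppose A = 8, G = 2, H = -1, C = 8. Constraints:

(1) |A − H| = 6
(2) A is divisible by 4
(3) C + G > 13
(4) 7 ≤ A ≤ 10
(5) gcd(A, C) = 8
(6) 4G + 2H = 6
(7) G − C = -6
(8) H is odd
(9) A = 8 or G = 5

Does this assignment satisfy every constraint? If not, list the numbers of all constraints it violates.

Violated: 1, 3.

(1) |8 − (-1)| = 9, not 6 — fails.
(2) 8 / 4 = 2, so 4 divides 8 — holds.
(3) C + G = 8 + 2 = 10; 10 ≤ 13, bound 13 not met — fails.
(4) A = 8 lies in [7, 10] — holds.
(5) gcd(8, 8) = 8 — holds.
(6) 4G + 2H = 4(2) + 2(-1) = 6 — holds.
(7) G − C = 2 − 8 = -6 — holds.
(8) H = -1 is odd — holds.
(9) A = 8 = 8 (first disjunct) — holds.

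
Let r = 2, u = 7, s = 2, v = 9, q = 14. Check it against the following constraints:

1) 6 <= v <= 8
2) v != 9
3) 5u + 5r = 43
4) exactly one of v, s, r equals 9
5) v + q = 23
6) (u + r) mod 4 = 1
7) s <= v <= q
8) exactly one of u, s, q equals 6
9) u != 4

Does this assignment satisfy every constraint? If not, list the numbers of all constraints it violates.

1) v = 9 is outside [6, 8] — does not hold.
2) v = 9, but 9 is required to differ — does not hold.
3) 5u + 5r = 5(7) + 5(2) = 45, not 43 — does not hold.
4) v=9, s=2, r=2; 1 of them equals 9 — holds.
5) v + q = 9 + 14 = 23 — holds.
6) u + r = 9; 9 mod 4 = 1 — holds.
7) values 2 <= 9 <= 14 — holds.
8) u=7, s=2, q=14; 0 of them equal 6, not exactly one — does not hold.
9) u = 7, and 7 ≠ 4 — holds.

No — constraints 1, 2, 3, and 8 are not satisfied.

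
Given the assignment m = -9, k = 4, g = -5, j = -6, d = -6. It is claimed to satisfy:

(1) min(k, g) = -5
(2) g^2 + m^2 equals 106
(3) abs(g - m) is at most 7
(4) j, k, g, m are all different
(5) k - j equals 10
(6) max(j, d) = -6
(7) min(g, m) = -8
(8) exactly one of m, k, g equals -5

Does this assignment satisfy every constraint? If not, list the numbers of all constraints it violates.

(1) min(4, -5) = -5  holds
(2) g^2 + m^2 = (-5)^2 + (-9)^2 = 25 + 81 = 106  holds
(3) abs(-5 - (-9)) = 4; 4 ≤ 7  holds
(4) values -6, 4, -5, -9 are pairwise distinct  holds
(5) k - j = 4 - (-6) = 10  holds
(6) max(-6, -6) = -6  holds
(7) min(-5, -9) = -9, not -8  fails
(8) m=-9, k=4, g=-5; 1 of them equals -5  holds

Constraint 7 does not hold.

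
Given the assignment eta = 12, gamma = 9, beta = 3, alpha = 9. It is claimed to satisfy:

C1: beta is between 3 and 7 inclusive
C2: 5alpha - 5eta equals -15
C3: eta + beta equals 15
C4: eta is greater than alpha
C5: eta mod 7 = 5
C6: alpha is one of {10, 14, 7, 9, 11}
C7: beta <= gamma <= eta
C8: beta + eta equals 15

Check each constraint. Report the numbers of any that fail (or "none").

All constraints are satisfied.

C1: beta = 3 lies in [3, 7]  true
C2: 5alpha - 5eta = 5(9) - 5(12) = -15  true
C3: eta + beta = 12 + 3 = 15  true
C4: eta = 12, alpha = 9; 12 > 9  true
C5: 12 mod 7 = 5  true
C6: alpha = 9 is in {10, 14, 7, 9, 11}  true
C7: values 3 <= 9 <= 12  true
C8: beta + eta = 3 + 12 = 15  true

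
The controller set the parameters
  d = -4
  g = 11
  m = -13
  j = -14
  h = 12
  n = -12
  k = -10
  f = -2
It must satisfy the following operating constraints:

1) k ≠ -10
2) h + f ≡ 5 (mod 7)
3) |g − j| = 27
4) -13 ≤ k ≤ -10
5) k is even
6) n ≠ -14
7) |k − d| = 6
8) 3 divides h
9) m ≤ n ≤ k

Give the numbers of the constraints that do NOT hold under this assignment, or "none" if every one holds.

Constraints 1, 2, and 3 do not hold.

1) k = -10, but -10 is required to differ  no
2) h + f = 10; 10 mod 7 = 3, not 5  no
3) |11 − (-14)| = 25, not 27  no
4) k = -10 lies in [-13, -10]  yes
5) k = -10 is even  yes
6) n = -12, and -12 ≠ -14  yes
7) |-10 − (-4)| = 6  yes
8) 12 / 3 = 4, so 3 divides 12  yes
9) values -13 ≤ -12 ≤ -10  yes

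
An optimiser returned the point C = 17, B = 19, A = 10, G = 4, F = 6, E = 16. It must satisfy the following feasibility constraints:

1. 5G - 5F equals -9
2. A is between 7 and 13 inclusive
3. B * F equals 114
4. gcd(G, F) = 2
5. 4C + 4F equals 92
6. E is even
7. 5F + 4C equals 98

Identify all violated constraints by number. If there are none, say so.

1. 5G - 5F = 5(4) - 5(6) = -10, not -9  FAIL
2. A = 10 lies in [7, 13]  OK
3. B * F = 19 * 6 = 114  OK
4. gcd(4, 6) = 2  OK
5. 4C + 4F = 4(17) + 4(6) = 92  OK
6. E = 16 is even  OK
7. 5F + 4C = 5(6) + 4(17) = 98  OK

The assignment fails constraint 1.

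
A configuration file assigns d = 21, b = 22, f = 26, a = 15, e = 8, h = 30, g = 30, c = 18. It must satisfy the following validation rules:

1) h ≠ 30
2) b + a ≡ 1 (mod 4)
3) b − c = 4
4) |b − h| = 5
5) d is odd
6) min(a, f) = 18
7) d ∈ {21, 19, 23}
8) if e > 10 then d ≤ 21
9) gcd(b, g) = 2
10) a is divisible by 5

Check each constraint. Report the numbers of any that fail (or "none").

No — constraints 1, 4, 6 are not satisfied.

1) h = 30, but 30 is required to differ  no
2) b + a = 37; 37 mod 4 = 1  yes
3) b − c = 22 − 18 = 4  yes
4) |22 − 30| = 8, not 5  no
5) d = 21 is odd  yes
6) min(15, 26) = 15, not 18  no
7) d = 21 is in {21, 19, 23}  yes
8) e = 8, not > 10; antecedent false, conditional vacuously true  yes
9) gcd(22, 30) = 2  yes
10) 15 / 5 = 3, so 5 divides 15  yes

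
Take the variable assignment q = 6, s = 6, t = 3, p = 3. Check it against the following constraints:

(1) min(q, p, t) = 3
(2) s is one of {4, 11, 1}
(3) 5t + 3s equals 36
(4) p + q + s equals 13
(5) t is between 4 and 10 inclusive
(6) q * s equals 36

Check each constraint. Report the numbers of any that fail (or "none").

(1) min(6, 3, 3) = 3 — satisfied.
(2) s = 6 is not in {4, 11, 1} — violated.
(3) 5t + 3s = 5(3) + 3(6) = 33, not 36 — violated.
(4) p + q + s = 3 + 6 + 6 = 15, not 13 — violated.
(5) t = 3 is outside [4, 10] — violated.
(6) q * s = 6 * 6 = 36 — satisfied.

No — constraints 2, 3, 4, and 5 are not satisfied.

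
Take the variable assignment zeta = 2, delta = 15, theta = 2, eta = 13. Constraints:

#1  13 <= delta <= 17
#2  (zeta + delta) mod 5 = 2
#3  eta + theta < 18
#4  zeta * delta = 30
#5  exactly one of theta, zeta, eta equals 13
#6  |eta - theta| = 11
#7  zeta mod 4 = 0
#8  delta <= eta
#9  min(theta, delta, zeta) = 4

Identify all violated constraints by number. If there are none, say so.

Constraints 7, 8, and 9 are violated.

#1 delta = 15 lies in [13, 17]  ✓
#2 zeta + delta = 17; 17 mod 5 = 2  ✓
#3 eta + theta = 13 + 2 = 15; 15 < 18  ✓
#4 zeta * delta = 2 * 15 = 30  ✓
#5 theta=2, zeta=2, eta=13; 1 of them equals 13  ✓
#6 |13 - 2| = 11  ✓
#7 2 mod 4 = 2, not 0  ✗
#8 delta = 15, eta = 13; 15 > 13 (want ≤)  ✗
#9 min(2, 15, 2) = 2, not 4  ✗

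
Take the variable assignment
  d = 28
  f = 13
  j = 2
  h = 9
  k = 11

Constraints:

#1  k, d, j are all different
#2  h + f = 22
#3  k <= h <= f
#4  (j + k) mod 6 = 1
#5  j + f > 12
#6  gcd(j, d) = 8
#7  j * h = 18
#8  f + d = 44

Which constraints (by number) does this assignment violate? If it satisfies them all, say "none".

The assignment fails constraints 3, 6, and 8.

#1 values 11, 28, 2 are pairwise distinct  holds
#2 h + f = 9 + 13 = 22  holds
#3 values 11, 9, 13; k = 11 is not <= h = 9  fails
#4 j + k = 13; 13 mod 6 = 1  holds
#5 j + f = 2 + 13 = 15; 15 > 12  holds
#6 gcd(2, 28) = 2, not 8  fails
#7 j * h = 2 * 9 = 18  holds
#8 f + d = 13 + 28 = 41, not 44  fails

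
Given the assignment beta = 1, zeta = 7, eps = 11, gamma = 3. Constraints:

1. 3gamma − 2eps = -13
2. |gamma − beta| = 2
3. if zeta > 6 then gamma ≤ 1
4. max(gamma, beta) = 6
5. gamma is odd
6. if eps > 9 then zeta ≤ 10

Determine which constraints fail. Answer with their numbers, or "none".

1. 3gamma − 2eps = 3(3) − 2(11) = -13 — holds.
2. |3 − 1| = 2 — holds.
3. zeta = 7 > 6, so we need gamma ≤ 1; but gamma = 3 > 1 — fails.
4. max(3, 1) = 3, not 6 — fails.
5. gamma = 3 is odd — holds.
6. eps = 11 > 9, so we need zeta ≤ 10; zeta = 7 ≤ 10 — holds.

Constraints 3, 4 do not hold.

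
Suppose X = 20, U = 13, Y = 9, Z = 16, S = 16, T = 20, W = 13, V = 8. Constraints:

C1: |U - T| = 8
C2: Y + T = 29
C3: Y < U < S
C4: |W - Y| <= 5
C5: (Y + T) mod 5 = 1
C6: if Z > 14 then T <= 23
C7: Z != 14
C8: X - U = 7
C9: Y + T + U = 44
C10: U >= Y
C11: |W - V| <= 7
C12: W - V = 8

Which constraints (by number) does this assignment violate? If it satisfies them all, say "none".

C1: |13 - 20| = 7, not 8 — violated.
C2: Y + T = 9 + 20 = 29 — OK.
C3: values 9 < 13 < 16 — OK.
C4: |13 - 9| = 4; 4 ≤ 5 — OK.
C5: Y + T = 29; 29 mod 5 = 4, not 1 — violated.
C6: Z = 16 > 14, so we need T ≤ 23; T = 20 ≤ 23 — OK.
C7: Z = 16, and 16 ≠ 14 — OK.
C8: X - U = 20 - 13 = 7 — OK.
C9: Y + T + U = 9 + 20 + 13 = 42, not 44 — violated.
C10: U = 13, Y = 9; 13 ≥ 9 — OK.
C11: |13 - 8| = 5; 5 ≤ 7 — OK.
C12: W - V = 13 - 8 = 5, not 8 — violated.

No — constraints 1, 5, 9, 12 are not satisfied.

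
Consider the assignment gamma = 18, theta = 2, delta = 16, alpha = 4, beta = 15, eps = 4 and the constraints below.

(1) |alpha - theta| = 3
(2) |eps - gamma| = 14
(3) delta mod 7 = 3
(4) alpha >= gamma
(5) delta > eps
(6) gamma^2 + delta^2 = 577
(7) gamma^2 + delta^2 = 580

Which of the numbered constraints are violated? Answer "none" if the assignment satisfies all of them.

Constraints 1, 3, 4, 6 are violated.

(1) |4 - 2| = 2, not 3  no
(2) |4 - 18| = 14  yes
(3) 16 mod 7 = 2, not 3  no
(4) alpha = 4, gamma = 18; 4 < 18 (want ≥)  no
(5) delta = 16, eps = 4; 16 > 4  yes
(6) gamma^2 + delta^2 = 18^2 + 16^2 = 324 + 256 = 580, not 577  no
(7) gamma^2 + delta^2 = 18^2 + 16^2 = 324 + 256 = 580  yes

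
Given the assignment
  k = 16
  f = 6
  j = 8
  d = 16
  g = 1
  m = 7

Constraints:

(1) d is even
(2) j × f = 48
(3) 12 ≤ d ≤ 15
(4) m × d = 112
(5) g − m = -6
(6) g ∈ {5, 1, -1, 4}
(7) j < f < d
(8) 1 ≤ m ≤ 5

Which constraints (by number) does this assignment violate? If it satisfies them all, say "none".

(1) d = 16 is even  holds
(2) j × f = 8 × 6 = 48  holds
(3) d = 16 is outside [12, 15]  fails
(4) m × d = 7 × 16 = 112  holds
(5) g − m = 1 − 7 = -6  holds
(6) g = 1 is in {5, 1, -1, 4}  holds
(7) values 8, 6, 16; j = 8 is not < f = 6  fails
(8) m = 7 is outside [1, 5]  fails

Constraints 3, 7, 8 do not hold.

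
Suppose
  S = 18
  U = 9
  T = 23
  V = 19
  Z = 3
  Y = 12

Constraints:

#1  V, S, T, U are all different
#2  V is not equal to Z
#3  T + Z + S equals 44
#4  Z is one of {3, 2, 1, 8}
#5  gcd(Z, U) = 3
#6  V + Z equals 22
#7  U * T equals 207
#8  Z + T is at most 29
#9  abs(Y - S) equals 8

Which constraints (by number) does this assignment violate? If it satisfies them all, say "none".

#1 values 19, 18, 23, 9 are pairwise distinct  OK
#2 V = 19, Z = 3; distinct  OK
#3 T + Z + S = 23 + 3 + 18 = 44  OK
#4 Z = 3 is in {3, 2, 1, 8}  OK
#5 gcd(3, 9) = 3  OK
#6 V + Z = 19 + 3 = 22  OK
#7 U * T = 9 * 23 = 207  OK
#8 Z + T = 3 + 23 = 26; 26 ≤ 29  OK
#9 abs(12 - 18) = 6, not 8  FAIL

Constraint 9 is violated.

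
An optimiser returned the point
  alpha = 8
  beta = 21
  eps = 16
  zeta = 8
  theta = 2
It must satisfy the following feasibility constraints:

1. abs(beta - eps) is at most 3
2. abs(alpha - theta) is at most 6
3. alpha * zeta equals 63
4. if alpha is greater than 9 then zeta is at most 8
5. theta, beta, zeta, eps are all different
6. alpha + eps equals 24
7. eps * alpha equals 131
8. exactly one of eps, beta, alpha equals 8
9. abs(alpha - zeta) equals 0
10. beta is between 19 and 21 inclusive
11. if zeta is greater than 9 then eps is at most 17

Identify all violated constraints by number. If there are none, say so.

The assignment fails constraints 1, 3, and 7.

1. abs(21 - 16) = 5; 5 > 3, exceeds bound 3 — violated.
2. abs(8 - 2) = 6; 6 ≤ 6 — OK.
3. alpha * zeta = 8 * 8 = 64, not 63 — violated.
4. alpha = 8, not > 9; antecedent false, conditional vacuously true — OK.
5. values 2, 21, 8, 16 are pairwise distinct — OK.
6. alpha + eps = 8 + 16 = 24 — OK.
7. eps * alpha = 16 * 8 = 128, not 131 — violated.
8. eps=16, beta=21, alpha=8; 1 of them equals 8 — OK.
9. abs(8 - 8) = 0 — OK.
10. beta = 21 lies in [19, 21] — OK.
11. zeta = 8, not > 9; antecedent false, conditional vacuously true — OK.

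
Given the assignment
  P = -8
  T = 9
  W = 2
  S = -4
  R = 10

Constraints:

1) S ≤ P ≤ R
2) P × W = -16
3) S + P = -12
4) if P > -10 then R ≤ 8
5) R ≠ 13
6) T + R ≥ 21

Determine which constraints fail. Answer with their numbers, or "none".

Constraints 1, 4, 6 are violated.

1) values -4, -8, 10; S = -4 is not ≤ P = -8 — violated.
2) P × W = -8 × 2 = -16 — OK.
3) S + P = -4 + (-8) = -12 — OK.
4) P = -8 > -10, so we need R ≤ 8; but R = 10 > 8 — violated.
5) R = 10, and 10 ≠ 13 — OK.
6) T + R = 9 + 10 = 19; 19 < 21, bound 21 not met — violated.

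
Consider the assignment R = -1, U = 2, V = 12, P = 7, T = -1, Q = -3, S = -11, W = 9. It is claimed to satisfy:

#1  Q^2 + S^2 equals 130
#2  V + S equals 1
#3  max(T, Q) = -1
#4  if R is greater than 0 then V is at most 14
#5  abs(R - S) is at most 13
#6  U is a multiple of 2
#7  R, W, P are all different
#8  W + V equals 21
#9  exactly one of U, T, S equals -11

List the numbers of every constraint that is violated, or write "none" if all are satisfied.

#1 Q^2 + S^2 = (-3)^2 + (-11)^2 = 9 + 121 = 130 — OK.
#2 V + S = 12 + (-11) = 1 — OK.
#3 max(-1, -3) = -1 — OK.
#4 R = -1, not > 0; antecedent false, conditional vacuously true — OK.
#5 abs(-1 - (-11)) = 10; 10 ≤ 13 — OK.
#6 2 / 2 = 1, so 2 divides 2 — OK.
#7 values -1, 9, 7 are pairwise distinct — OK.
#8 W + V = 9 + 12 = 21 — OK.
#9 U=2, T=-1, S=-11; 1 of them equals -11 — OK.

Yes — all constraints hold.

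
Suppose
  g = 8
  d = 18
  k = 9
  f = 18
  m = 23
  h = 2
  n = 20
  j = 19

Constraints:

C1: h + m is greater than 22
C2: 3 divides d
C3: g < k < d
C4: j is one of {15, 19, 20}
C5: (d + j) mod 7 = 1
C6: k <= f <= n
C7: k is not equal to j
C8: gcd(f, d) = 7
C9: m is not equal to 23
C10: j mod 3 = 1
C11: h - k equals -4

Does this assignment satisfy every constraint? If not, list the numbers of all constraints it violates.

Constraints 5, 8, 9, and 11 are violated.

C1: h + m = 2 + 23 = 25; 25 > 22 — holds.
C2: 18 / 3 = 6, so 3 divides 18 — holds.
C3: values 8 < 9 < 18 — holds.
C4: j = 19 is in {15, 19, 20} — holds.
C5: d + j = 37; 37 mod 7 = 2, not 1 — does not hold.
C6: values 9 <= 18 <= 20 — holds.
C7: k = 9, j = 19; distinct — holds.
C8: gcd(18, 18) = 18, not 7 — does not hold.
C9: m = 23, but 23 is required to differ — does not hold.
C10: 19 mod 3 = 1 — holds.
C11: h - k = 2 - 9 = -7, not -4 — does not hold.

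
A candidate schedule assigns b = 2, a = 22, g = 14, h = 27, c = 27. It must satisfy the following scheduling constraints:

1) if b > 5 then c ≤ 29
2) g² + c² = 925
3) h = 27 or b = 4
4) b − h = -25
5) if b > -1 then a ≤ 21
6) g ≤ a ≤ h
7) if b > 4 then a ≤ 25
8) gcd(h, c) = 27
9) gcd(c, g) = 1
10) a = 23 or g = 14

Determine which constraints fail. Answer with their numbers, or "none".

The assignment fails constraint 5.

1) b = 2, not > 5; antecedent false, conditional vacuously true  holds
2) g² + c² = 14² + 27² = 196 + 729 = 925  holds
3) h = 27 = 27 (first disjunct)  holds
4) b − h = 2 − 27 = -25  holds
5) b = 2 > -1, so we need a ≤ 21; but a = 22 > 21  fails
6) values 14 ≤ 22 ≤ 27  holds
7) b = 2, not > 4; antecedent false, conditional vacuously true  holds
8) gcd(27, 27) = 27  holds
9) gcd(27, 14) = 1  holds
10) a = 22 ≠ 23, but g = 14 = 14 (second disjunct)  holds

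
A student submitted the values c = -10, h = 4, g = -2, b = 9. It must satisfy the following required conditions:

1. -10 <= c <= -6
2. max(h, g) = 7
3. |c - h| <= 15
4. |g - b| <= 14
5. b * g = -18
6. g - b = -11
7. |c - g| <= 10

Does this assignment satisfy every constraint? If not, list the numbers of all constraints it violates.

Violated: 2.

1. c = -10 lies in [-10, -6] — holds.
2. max(4, -2) = 4, not 7 — does not hold.
3. |-10 - 4| = 14; 14 ≤ 15 — holds.
4. |-2 - 9| = 11; 11 ≤ 14 — holds.
5. b * g = 9 * (-2) = -18 — holds.
6. g - b = -2 - 9 = -11 — holds.
7. |-10 - (-2)| = 8; 8 ≤ 10 — holds.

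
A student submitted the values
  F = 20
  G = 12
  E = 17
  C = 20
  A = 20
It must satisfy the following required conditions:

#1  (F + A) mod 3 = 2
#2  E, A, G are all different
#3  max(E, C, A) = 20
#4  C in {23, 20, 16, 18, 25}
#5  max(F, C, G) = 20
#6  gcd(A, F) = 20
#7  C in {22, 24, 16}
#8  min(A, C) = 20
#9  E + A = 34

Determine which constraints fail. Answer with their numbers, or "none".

#1 F + A = 40; 40 mod 3 = 1, not 2  FAIL
#2 values 17, 20, 12 are pairwise distinct  OK
#3 max(17, 20, 20) = 20  OK
#4 C = 20 is in {23, 20, 16, 18, 25}  OK
#5 max(20, 20, 12) = 20  OK
#6 gcd(20, 20) = 20  OK
#7 C = 20 is not in {22, 24, 16}  FAIL
#8 min(20, 20) = 20  OK
#9 E + A = 17 + 20 = 37, not 34  FAIL

Violated: 1, 7, and 9.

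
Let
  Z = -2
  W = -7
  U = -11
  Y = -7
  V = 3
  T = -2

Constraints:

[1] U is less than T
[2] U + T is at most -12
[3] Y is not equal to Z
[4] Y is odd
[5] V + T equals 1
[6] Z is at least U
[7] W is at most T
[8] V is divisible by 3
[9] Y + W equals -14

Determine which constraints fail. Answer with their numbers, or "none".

None — every constraint holds.

[1] U = -11, T = -2; -11 < -2 — OK.
[2] U + T = -11 + (-2) = -13; -13 ≤ -12 — OK.
[3] Y = -7, Z = -2; distinct — OK.
[4] Y = -7 is odd — OK.
[5] V + T = 3 + (-2) = 1 — OK.
[6] Z = -2, U = -11; -2 ≥ -11 — OK.
[7] W = -7, T = -2; -7 ≤ -2 — OK.
[8] 3 / 3 = 1, so 3 divides 3 — OK.
[9] Y + W = -7 + (-7) = -14 — OK.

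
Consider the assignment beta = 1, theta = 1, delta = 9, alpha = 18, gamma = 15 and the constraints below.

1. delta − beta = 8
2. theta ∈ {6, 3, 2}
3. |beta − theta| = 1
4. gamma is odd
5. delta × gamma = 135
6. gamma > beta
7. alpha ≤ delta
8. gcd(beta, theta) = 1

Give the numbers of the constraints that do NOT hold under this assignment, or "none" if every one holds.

1. delta − beta = 9 − 1 = 8  true
2. theta = 1 is not in {6, 3, 2}  false
3. |1 − 1| = 0, not 1  false
4. gamma = 15 is odd  true
5. delta × gamma = 9 × 15 = 135  true
6. gamma = 15, beta = 1; 15 > 1  true
7. alpha = 18, delta = 9; 18 > 9 (want ≤)  false
8. gcd(1, 1) = 1  true

Constraints 2, 3, 7 are violated.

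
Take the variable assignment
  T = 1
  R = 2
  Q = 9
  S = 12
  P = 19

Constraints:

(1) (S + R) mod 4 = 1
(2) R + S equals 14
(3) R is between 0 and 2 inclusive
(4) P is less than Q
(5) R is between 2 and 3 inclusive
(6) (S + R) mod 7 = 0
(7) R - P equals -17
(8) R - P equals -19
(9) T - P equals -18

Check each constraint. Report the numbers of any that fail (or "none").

(1) S + R = 14; 14 mod 4 = 2, not 1 — fails.
(2) R + S = 2 + 12 = 14 — holds.
(3) R = 2 lies in [0, 2] — holds.
(4) P = 19, Q = 9; 19 ≥ 9 (want <) — fails.
(5) R = 2 lies in [2, 3] — holds.
(6) S + R = 14; 14 mod 7 = 0 — holds.
(7) R - P = 2 - 19 = -17 — holds.
(8) R - P = 2 - 19 = -17, not -19 — fails.
(9) T - P = 1 - 19 = -18 — holds.

Violated: 1, 4, and 8.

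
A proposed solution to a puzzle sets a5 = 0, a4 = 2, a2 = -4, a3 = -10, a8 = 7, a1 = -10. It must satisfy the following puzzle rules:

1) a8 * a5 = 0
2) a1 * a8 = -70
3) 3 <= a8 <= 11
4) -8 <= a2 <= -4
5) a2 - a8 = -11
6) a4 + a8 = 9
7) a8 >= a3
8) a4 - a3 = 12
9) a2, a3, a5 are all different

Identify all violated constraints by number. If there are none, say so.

1) a8 * a5 = 7 * 0 = 0  ✔
2) a1 * a8 = -10 * 7 = -70  ✔
3) a8 = 7 lies in [3, 11]  ✔
4) a2 = -4 lies in [-8, -4]  ✔
5) a2 - a8 = -4 - 7 = -11  ✔
6) a4 + a8 = 2 + 7 = 9  ✔
7) a8 = 7, a3 = -10; 7 ≥ -10  ✔
8) a4 - a3 = 2 - (-10) = 12  ✔
9) values -4, -10, 0 are pairwise distinct  ✔

The assignment satisfies every constraint.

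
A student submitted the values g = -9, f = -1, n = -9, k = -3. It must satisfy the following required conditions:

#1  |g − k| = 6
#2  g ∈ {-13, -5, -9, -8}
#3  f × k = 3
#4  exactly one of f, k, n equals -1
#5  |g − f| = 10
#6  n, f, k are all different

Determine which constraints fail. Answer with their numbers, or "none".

#1 |-9 − (-3)| = 6 — satisfied.
#2 g = -9 is in {-13, -5, -9, -8} — satisfied.
#3 f × k = -1 × (-3) = 3 — satisfied.
#4 f=-1, k=-3, n=-9; 1 of them equals -1 — satisfied.
#5 |-9 − (-1)| = 8, not 10 — violated.
#6 values -9, -1, -3 are pairwise distinct — satisfied.

Constraint 5 does not hold.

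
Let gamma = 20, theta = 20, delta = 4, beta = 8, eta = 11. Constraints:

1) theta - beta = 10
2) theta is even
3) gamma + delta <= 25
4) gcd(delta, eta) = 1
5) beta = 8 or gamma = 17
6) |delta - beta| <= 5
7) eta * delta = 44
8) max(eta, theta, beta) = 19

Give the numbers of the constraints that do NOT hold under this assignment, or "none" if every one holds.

1) theta - beta = 20 - 8 = 12, not 10  no
2) theta = 20 is even  yes
3) gamma + delta = 20 + 4 = 24; 24 ≤ 25  yes
4) gcd(4, 11) = 1  yes
5) beta = 8 = 8 (first disjunct)  yes
6) |4 - 8| = 4; 4 ≤ 5  yes
7) eta * delta = 11 * 4 = 44  yes
8) max(11, 20, 8) = 20, not 19  no

The assignment fails constraints 1 and 8.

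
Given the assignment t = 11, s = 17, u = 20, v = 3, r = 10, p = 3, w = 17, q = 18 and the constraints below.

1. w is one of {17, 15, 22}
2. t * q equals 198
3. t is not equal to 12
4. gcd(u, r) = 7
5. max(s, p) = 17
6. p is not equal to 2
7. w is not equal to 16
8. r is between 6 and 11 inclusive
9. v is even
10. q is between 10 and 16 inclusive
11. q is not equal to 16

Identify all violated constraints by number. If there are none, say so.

Constraints 4, 9, 10 do not hold.

1. w = 17 is in {17, 15, 22}  yes
2. t * q = 11 * 18 = 198  yes
3. t = 11, and 11 ≠ 12  yes
4. gcd(20, 10) = 10, not 7  no
5. max(17, 3) = 17  yes
6. p = 3, and 3 ≠ 2  yes
7. w = 17, and 17 ≠ 16  yes
8. r = 10 lies in [6, 11]  yes
9. v = 3 is odd  no
10. q = 18 is outside [10, 16]  no
11. q = 18, and 18 ≠ 16  yes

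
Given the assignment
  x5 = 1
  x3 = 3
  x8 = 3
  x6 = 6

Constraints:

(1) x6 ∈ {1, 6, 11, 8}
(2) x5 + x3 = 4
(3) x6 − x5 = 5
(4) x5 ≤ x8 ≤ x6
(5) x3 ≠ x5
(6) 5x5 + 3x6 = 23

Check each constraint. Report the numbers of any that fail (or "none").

Yes — all constraints hold.

(1) x6 = 6 is in {1, 6, 11, 8} — holds.
(2) x5 + x3 = 1 + 3 = 4 — holds.
(3) x6 − x5 = 6 − 1 = 5 — holds.
(4) values 1 ≤ 3 ≤ 6 — holds.
(5) x3 = 3, x5 = 1; distinct — holds.
(6) 5x5 + 3x6 = 5(1) + 3(6) = 23 — holds.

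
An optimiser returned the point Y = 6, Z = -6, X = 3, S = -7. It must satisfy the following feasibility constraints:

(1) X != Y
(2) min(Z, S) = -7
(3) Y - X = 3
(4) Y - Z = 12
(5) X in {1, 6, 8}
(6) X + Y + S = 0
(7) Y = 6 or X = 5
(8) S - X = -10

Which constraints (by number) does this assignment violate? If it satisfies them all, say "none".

Constraints 5 and 6 are violated.

(1) X = 3, Y = 6; distinct — satisfied.
(2) min(-6, -7) = -7 — satisfied.
(3) Y - X = 6 - 3 = 3 — satisfied.
(4) Y - Z = 6 - (-6) = 12 — satisfied.
(5) X = 3 is not in {1, 6, 8} — violated.
(6) X + Y + S = 3 + 6 + (-7) = 2, not 0 — violated.
(7) Y = 6 = 6 (first disjunct) — satisfied.
(8) S - X = -7 - 3 = -10 — satisfied.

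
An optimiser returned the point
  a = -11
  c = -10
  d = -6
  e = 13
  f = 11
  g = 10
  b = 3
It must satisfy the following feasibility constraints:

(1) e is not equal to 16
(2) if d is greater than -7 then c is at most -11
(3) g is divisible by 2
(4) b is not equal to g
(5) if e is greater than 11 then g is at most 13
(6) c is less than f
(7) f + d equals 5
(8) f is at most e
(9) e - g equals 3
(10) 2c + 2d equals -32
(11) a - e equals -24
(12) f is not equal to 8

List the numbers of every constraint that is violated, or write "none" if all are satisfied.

(1) e = 13, and 13 ≠ 16  true
(2) d = -6 > -7, so we need c ≤ -11; but c = -10 > -11  false
(3) 10 / 2 = 5, so 2 divides 10  true
(4) b = 3, g = 10; distinct  true
(5) e = 13 > 11, so we need g ≤ 13; g = 10 ≤ 13  true
(6) c = -10, f = 11; -10 < 11  true
(7) f + d = 11 + (-6) = 5  true
(8) f = 11, e = 13; 11 ≤ 13  true
(9) e - g = 13 - 10 = 3  true
(10) 2c + 2d = 2(-10) + 2(-6) = -32  true
(11) a - e = -11 - 13 = -24  true
(12) f = 11, and 11 ≠ 8  true

Constraint 2 is violated.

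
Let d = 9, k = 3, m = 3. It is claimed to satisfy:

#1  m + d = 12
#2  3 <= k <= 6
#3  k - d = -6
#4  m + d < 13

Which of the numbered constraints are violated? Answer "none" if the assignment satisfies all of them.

The assignment satisfies every constraint.

#1 m + d = 3 + 9 = 12 — satisfied.
#2 k = 3 lies in [3, 6] — satisfied.
#3 k - d = 3 - 9 = -6 — satisfied.
#4 m + d = 3 + 9 = 12; 12 < 13 — satisfied.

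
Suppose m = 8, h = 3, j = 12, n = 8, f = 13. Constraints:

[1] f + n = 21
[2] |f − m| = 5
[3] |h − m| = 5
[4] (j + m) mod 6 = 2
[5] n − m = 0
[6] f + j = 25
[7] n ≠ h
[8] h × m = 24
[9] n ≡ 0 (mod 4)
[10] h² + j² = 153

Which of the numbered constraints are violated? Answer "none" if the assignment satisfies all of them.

Yes — all constraints hold.

[1] f + n = 13 + 8 = 21 — OK.
[2] |13 − 8| = 5 — OK.
[3] |3 − 8| = 5 — OK.
[4] j + m = 20; 20 mod 6 = 2 — OK.
[5] n − m = 8 − 8 = 0 — OK.
[6] f + j = 13 + 12 = 25 — OK.
[7] n = 8, h = 3; distinct — OK.
[8] h × m = 3 × 8 = 24 — OK.
[9] 8 mod 4 = 0 — OK.
[10] h² + j² = 3² + 12² = 9 + 144 = 153 — OK.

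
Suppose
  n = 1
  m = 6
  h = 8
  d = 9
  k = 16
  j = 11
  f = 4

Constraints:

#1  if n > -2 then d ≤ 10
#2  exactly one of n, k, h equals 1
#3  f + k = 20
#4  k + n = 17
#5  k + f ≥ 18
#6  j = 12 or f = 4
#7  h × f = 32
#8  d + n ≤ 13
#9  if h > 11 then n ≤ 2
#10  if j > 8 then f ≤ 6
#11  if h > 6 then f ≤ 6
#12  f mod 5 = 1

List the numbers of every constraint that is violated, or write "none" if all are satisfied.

#1 n = 1 > -2, so we need d ≤ 10; d = 9 ≤ 10 — holds.
#2 n=1, k=16, h=8; 1 of them equals 1 — holds.
#3 f + k = 4 + 16 = 20 — holds.
#4 k + n = 16 + 1 = 17 — holds.
#5 k + f = 16 + 4 = 20; 20 ≥ 18 — holds.
#6 j = 11 ≠ 12, but f = 4 = 4 (second disjunct) — holds.
#7 h × f = 8 × 4 = 32 — holds.
#8 d + n = 9 + 1 = 10; 10 ≤ 13 — holds.
#9 h = 8, not > 11; antecedent false, conditional vacuously true — holds.
#10 j = 11 > 8, so we need f ≤ 6; f = 4 ≤ 6 — holds.
#11 h = 8 > 6, so we need f ≤ 6; f = 4 ≤ 6 — holds.
#12 4 mod 5 = 4, not 1 — fails.

Violated: 12.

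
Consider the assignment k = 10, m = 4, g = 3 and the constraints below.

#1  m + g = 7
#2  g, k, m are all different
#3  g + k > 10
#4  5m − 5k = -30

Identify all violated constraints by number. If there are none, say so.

#1 m + g = 4 + 3 = 7  OK
#2 values 3, 10, 4 are pairwise distinct  OK
#3 g + k = 3 + 10 = 13; 13 > 10  OK
#4 5m − 5k = 5(4) − 5(10) = -30  OK

Yes — all constraints hold.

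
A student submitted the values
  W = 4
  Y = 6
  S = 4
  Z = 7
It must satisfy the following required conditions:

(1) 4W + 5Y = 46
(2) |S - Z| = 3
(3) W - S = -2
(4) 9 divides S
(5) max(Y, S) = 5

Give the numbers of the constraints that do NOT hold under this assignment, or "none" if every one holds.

(1) 4W + 5Y = 4(4) + 5(6) = 46  holds
(2) |4 - 7| = 3  holds
(3) W - S = 4 - 4 = 0, not -2  fails
(4) 4 = 9*0 + 4, so 9 does not divide 4  fails
(5) max(6, 4) = 6, not 5  fails

Violated: 3, 4, and 5.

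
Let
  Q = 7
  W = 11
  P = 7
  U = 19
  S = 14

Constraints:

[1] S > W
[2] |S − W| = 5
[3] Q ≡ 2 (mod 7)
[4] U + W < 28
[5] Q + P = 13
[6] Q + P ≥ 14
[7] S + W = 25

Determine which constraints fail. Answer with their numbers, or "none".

The assignment fails constraints 2, 3, 4, and 5.

[1] S = 14, W = 11; 14 > 11 — holds.
[2] |14 − 11| = 3, not 5 — does not hold.
[3] 7 mod 7 = 0, not 2 — does not hold.
[4] U + W = 19 + 11 = 30; 30 ≥ 28, bound 28 not met — does not hold.
[5] Q + P = 7 + 7 = 14, not 13 — does not hold.
[6] Q + P = 7 + 7 = 14; 14 ≥ 14 — holds.
[7] S + W = 14 + 11 = 25 — holds.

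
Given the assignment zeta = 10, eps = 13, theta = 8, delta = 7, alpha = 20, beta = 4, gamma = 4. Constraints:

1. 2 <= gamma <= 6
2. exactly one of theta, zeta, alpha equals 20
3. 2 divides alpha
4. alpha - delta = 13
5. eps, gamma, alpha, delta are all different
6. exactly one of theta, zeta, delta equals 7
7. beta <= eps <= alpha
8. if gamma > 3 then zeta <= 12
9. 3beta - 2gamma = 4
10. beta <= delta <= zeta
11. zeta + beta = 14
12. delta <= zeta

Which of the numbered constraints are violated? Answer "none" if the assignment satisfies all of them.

None — every constraint holds.

1. gamma = 4 lies in [2, 6] — holds.
2. theta=8, zeta=10, alpha=20; 1 of them equals 20 — holds.
3. 20 / 2 = 10, so 2 divides 20 — holds.
4. alpha - delta = 20 - 7 = 13 — holds.
5. values 13, 4, 20, 7 are pairwise distinct — holds.
6. theta=8, zeta=10, delta=7; 1 of them equals 7 — holds.
7. values 4 <= 13 <= 20 — holds.
8. gamma = 4 > 3, so we need zeta ≤ 12; zeta = 10 ≤ 12 — holds.
9. 3beta - 2gamma = 3(4) - 2(4) = 4 — holds.
10. values 4 <= 7 <= 10 — holds.
11. zeta + beta = 10 + 4 = 14 — holds.
12. delta = 7, zeta = 10; 7 ≤ 10 — holds.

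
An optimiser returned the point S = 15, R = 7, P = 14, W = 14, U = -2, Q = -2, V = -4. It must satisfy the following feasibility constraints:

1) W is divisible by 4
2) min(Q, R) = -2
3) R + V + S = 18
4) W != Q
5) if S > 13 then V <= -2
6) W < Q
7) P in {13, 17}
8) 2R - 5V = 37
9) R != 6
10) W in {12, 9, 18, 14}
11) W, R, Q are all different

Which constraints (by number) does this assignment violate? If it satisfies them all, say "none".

No — constraints 1, 6, 7, 8 are not satisfied.

1) 14 = 4*3 + 2, so 4 does not divide 14 — fails.
2) min(-2, 7) = -2 — holds.
3) R + V + S = 7 + (-4) + 15 = 18 — holds.
4) W = 14, Q = -2; distinct — holds.
5) S = 15 > 13, so we need V ≤ -2; V = -4 ≤ -2 — holds.
6) W = 14, Q = -2; 14 ≥ -2 (want <) — fails.
7) P = 14 is not in {13, 17} — fails.
8) 2R - 5V = 2(7) - 5(-4) = 34, not 37 — fails.
9) R = 7, and 7 ≠ 6 — holds.
10) W = 14 is in {12, 9, 18, 14} — holds.
11) values 14, 7, -2 are pairwise distinct — holds.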